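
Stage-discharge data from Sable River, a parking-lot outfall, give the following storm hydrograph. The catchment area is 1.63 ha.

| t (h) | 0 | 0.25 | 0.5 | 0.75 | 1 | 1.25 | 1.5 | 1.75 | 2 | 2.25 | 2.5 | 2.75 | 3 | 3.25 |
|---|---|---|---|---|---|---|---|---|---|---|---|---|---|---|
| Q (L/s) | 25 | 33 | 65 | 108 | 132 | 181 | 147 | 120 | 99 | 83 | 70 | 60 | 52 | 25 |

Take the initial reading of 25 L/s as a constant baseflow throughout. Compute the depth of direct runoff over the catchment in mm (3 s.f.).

Direct runoff: 0.0, 8.0, 40.0, 83.0, 107.0, 156.0, 122.0, 95.0, 74.0, 58.0, 45.0, 35.0, 27.0, 0.0 L/s; ΣQ_DR = 850.0 L/s.
V = ΣQ_DR · Δt = 850.0 × 900 s = 7.650 × 10^5 L.
Over A = 1.63 ha, depth = V / A = 46.9 mm.

d ≈ 46.9 mm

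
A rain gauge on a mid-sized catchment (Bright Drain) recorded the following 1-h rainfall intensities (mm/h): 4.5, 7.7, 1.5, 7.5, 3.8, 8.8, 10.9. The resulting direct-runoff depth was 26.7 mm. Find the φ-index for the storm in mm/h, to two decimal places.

Only the 6 blocks with intensity above φ contribute runoff: 4.5, 7.7, 7.5, 3.8, 8.8, 10.9 mm/h.
Σ(I−φ)·Δt = d  ⇒  (4.5+7.7+7.5+3.8+8.8+10.9 − 6φ)·1 = 26.7
φ = (43.20 − 26.7/1) / 6 = 2.75 mm/h.

φ ≈ 2.75 mm/h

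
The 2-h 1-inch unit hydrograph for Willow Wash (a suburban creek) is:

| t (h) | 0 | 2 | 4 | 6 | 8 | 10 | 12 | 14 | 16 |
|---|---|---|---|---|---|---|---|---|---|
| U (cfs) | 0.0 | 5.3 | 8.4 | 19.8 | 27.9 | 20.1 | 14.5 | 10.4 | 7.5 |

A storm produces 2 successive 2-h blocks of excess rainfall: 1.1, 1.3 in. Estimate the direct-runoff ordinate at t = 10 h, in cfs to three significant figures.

Q ≈ 58.4 cfs

By discrete convolution, Q_j = Σ (P_i / 1 in) · U_{j−i}.
At t = 10 h (j=5): Q = (1.1/1)·20.1 + (1.3/1)·27.9 = 58.4 cfs.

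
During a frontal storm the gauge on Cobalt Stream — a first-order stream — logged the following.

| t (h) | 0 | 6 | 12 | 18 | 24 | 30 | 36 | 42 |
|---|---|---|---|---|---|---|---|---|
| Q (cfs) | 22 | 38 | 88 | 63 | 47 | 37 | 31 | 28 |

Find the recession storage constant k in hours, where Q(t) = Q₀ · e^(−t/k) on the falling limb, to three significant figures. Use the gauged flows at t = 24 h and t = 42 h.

k ≈ 34.8 h

On the falling limb, Q drops from 47 to 28 cfs between t = 24 h and t = 42 h (Δt = 18 h).
k = −Δt / ln(Q₂/Q₁) = −18 / ln(28/47) = 34.8 h.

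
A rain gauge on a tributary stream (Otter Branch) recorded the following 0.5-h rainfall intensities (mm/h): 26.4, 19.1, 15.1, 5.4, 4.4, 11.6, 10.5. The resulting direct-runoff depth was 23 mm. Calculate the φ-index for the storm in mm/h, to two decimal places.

Only the 5 blocks with intensity above φ contribute runoff: 26.4, 19.1, 15.1, 11.6, 10.5 mm/h.
Σ(I−φ)·Δt = d  ⇒  (26.4+19.1+15.1+11.6+10.5 − 5φ)·0.5 = 23
φ = (82.70 − 23/0.5) / 5 = 7.34 mm/h.

φ ≈ 7.34 mm/h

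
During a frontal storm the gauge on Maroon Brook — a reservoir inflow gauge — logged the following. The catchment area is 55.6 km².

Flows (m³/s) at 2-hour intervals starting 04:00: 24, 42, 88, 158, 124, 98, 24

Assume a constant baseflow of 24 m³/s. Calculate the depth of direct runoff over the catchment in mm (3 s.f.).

d ≈ 50.5 mm

Direct runoff: 0.0, 18.0, 64.0, 134.0, 100.0, 74.0, 0.0 m³/s; ΣQ_DR = 390.0 m³/s.
V = ΣQ_DR · Δt = 390.0 × 7200 s = 2.808 × 10^6 m³.
Over A = 55.6 km², depth = V / A = 50.5 mm.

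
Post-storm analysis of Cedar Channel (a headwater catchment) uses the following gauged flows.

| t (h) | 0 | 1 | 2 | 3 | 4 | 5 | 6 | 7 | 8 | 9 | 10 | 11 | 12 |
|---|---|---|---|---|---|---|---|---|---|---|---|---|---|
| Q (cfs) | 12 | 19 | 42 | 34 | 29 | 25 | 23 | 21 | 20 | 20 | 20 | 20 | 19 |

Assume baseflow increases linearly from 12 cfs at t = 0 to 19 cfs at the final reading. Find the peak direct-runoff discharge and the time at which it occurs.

Subtracting baseflow gives direct-runoff ordinates: 0.00, 6.42, 28.83, 20.25, 14.67, 10.08, 7.50, 4.92, 3.33, 2.75, 2.17, 1.58, 0.00 cfs.
The maximum is 28.83 cfs, occurring at the reading for t = 2 h.

Q_p = 28.83 cfs at t = 2 h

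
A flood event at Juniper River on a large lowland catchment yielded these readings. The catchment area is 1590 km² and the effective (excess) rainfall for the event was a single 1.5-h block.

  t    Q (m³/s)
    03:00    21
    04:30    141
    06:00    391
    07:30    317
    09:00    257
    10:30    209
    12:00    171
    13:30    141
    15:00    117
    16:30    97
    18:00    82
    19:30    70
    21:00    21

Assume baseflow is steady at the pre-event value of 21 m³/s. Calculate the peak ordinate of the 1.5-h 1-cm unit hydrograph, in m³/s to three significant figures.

U_p ≈ 618 m³/s

Direct runoff: 0.0, 120.0, 370.0, 296.0, 236.0, 188.0, 150.0, 120.0, 96.0, 76.0, 61.0, 49.0, 0.0 m³/s; ΣQ_DR = 1762 m³/s, peak = 370.0 m³/s.
Runoff depth d = ΣQ_DR·Δt / A = 1762 × 5400 / (1590 km²) = 5.984 mm.
The 1-cm UH is the DRH scaled by (10 mm)/d, so U_p = 370.0 × 10/5.984 = 618 m³/s.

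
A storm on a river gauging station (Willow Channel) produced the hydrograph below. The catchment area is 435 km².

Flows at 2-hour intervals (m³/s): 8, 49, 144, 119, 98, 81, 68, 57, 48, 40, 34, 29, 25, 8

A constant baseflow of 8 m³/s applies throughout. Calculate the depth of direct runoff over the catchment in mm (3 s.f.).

Direct runoff: 0.0, 41.0, 136.0, 111.0, 90.0, 73.0, 60.0, 49.0, 40.0, 32.0, 26.0, 21.0, 17.0, 0.0 m³/s; ΣQ_DR = 696.0 m³/s.
V = ΣQ_DR · Δt = 696.0 × 7200 s = 5.011 × 10^6 m³.
Over A = 435 km², depth = V / A = 11.5 mm.

d ≈ 11.5 mm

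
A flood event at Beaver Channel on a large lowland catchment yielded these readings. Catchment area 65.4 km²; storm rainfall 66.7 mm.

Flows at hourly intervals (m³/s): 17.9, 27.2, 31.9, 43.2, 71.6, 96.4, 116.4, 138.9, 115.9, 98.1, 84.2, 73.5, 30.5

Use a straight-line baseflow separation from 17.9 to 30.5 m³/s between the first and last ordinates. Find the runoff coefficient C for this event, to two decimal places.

C ≈ 0.52

ΣQ_DR = 631.1 m³/s; V = ΣQ_DR·Δt = 2.272 × 10^6 m³.
Runoff depth d = V / A = 34.74 mm.
C = d / P = 34.74 / 66.7 = 0.52.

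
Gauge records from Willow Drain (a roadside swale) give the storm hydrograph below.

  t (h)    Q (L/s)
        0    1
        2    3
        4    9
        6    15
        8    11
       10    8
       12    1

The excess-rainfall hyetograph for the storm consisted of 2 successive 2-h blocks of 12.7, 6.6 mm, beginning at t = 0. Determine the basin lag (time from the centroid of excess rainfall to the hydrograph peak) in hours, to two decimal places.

Centroid of excess rainfall: t_c = Σ P_i·t̄_i / ΣP_i = 1.6839 h (block centres at 1, 3 h).
Hydrograph peak occurs at t = 6 h, so basin lag t_L = 6 − 1.6839 = 4.32 h.

t_L ≈ 4.32 h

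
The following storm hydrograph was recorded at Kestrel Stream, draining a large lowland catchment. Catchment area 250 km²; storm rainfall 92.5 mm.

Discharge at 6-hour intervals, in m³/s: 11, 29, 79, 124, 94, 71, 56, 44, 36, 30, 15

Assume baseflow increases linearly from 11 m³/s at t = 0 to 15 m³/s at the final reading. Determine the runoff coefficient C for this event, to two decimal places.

ΣQ_DR = 446.0 m³/s; V = ΣQ_DR·Δt = 9.634 × 10^6 m³.
Runoff depth d = V / A = 38.53 mm.
C = d / P = 38.53 / 92.5 = 0.42.

C ≈ 0.42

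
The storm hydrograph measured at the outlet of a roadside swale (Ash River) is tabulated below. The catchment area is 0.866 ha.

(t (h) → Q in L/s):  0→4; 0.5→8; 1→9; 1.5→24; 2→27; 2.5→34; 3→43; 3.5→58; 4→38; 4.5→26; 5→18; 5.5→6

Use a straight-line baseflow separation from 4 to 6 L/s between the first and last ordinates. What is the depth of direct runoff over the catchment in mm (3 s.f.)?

Direct runoff: 0.00, 3.82, 4.64, 19.45, 22.27, 29.09, 37.91, 52.73, 32.55, 20.36, 12.18, 0.00 L/s; ΣQ_DR = 235.0 L/s.
V = ΣQ_DR · Δt = 235.0 × 1800 s = 4.230 × 10^5 L.
Over A = 0.866 ha, depth = V / A = 48.8 mm.

d ≈ 48.8 mm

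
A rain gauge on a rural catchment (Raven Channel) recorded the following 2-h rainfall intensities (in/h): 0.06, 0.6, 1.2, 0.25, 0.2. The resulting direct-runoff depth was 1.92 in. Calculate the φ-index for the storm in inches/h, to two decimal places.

φ ≈ 0.42 in/h

Only the 2 blocks with intensity above φ contribute runoff: 0.6, 1.2 in/h.
Σ(I−φ)·Δt = d  ⇒  (0.6+1.2 − 2φ)·2 = 1.92
φ = (1.800 − 1.92/2) / 2 = 0.42 in/h.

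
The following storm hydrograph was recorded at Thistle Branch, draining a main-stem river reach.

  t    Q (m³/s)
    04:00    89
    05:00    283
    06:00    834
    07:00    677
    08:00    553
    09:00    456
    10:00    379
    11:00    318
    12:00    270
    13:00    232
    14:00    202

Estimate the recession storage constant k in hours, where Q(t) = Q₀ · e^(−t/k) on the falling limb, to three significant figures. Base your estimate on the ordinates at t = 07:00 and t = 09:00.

On the falling limb, Q drops from 677 to 456 m³/s between t = 07:00 and t = 09:00 (Δt = 2 h).
k = −Δt / ln(Q₂/Q₁) = −2 / ln(456/677) = 5.06 h.

k ≈ 5.06 h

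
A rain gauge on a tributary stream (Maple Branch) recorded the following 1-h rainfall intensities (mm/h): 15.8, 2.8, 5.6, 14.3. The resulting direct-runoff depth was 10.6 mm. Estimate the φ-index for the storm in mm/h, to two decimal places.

Only the 2 blocks with intensity above φ contribute runoff: 15.8, 14.3 mm/h.
Σ(I−φ)·Δt = d  ⇒  (15.8+14.3 − 2φ)·1 = 10.6
φ = (30.10 − 10.6/1) / 2 = 9.75 mm/h.

φ ≈ 9.75 mm/h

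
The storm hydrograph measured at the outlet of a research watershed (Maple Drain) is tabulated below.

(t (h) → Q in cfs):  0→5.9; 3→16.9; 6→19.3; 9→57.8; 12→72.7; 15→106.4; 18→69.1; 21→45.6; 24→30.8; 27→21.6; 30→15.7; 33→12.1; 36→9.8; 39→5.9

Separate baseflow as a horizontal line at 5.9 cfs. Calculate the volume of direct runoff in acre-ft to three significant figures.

Direct-runoff ordinates (Q − Q_b): 0.0, 11.0, 13.4, 51.9, 66.8, 100.5, 63.2, 39.7, 24.9, 15.7, 9.8, 6.2, 3.9, 0.0 cfs.
ΣQ_DR = 407.0 cfs.
With Δt = 3 h = 10800 s, V = ΣQ_DR · Δt = 407.0 × 10800 = 4.40 × 10^6 ft³ = 101 acre-ft.

V ≈ 101 acre-ft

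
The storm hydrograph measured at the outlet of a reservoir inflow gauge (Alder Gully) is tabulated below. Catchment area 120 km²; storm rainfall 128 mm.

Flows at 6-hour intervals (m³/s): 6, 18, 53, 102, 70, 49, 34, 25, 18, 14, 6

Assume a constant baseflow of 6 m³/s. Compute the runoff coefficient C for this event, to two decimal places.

ΣQ_DR = 329.0 m³/s; V = ΣQ_DR·Δt = 7.106 × 10^6 m³.
Runoff depth d = V / A = 59.22 mm.
C = d / P = 59.22 / 128 = 0.46.

C ≈ 0.46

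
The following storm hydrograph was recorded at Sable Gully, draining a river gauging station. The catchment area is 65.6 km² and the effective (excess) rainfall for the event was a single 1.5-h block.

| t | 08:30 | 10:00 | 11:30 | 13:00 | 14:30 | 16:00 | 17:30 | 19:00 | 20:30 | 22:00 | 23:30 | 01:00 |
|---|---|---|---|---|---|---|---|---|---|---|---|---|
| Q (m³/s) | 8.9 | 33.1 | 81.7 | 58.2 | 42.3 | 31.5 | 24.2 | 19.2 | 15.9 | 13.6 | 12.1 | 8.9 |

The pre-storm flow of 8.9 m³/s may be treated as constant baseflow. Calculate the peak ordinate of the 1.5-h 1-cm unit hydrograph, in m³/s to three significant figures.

U_p ≈ 36.4 m³/s

Direct runoff: 0.0, 24.2, 72.8, 49.3, 33.4, 22.6, 15.3, 10.3, 7.0, 4.7, 3.2, 0.0 m³/s; ΣQ_DR = 242.8 m³/s, peak = 72.8 m³/s.
Runoff depth d = ΣQ_DR·Δt / A = 242.8 × 5400 / (65.6 km²) = 19.99 mm.
The 1-cm UH is the DRH scaled by (10 mm)/d, so U_p = 72.8 × 10/19.99 = 36.4 m³/s.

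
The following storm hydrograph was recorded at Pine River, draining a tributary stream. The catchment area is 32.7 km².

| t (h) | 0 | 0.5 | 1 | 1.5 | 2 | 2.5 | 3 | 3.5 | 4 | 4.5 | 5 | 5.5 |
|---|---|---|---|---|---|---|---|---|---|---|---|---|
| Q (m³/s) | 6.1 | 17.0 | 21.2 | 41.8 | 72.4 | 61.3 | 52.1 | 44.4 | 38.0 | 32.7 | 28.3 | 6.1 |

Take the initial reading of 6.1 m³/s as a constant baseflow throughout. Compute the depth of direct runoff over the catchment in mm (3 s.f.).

d ≈ 19.2 mm

Direct runoff: 0.0, 10.9, 15.1, 35.7, 66.3, 55.2, 46.0, 38.3, 31.9, 26.6, 22.2, 0.0 m³/s; ΣQ_DR = 348.2 m³/s.
V = ΣQ_DR · Δt = 348.2 × 1800 s = 6.268 × 10^5 m³.
Over A = 32.7 km², depth = V / A = 19.2 mm.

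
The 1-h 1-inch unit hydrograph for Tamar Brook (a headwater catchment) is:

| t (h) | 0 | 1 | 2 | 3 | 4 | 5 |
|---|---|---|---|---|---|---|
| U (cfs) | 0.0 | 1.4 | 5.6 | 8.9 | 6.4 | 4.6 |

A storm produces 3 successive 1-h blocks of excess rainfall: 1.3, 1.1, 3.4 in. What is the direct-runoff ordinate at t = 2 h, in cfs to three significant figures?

Q ≈ 8.82 cfs

By discrete convolution, Q_j = Σ (P_i / 1 in) · U_{j−i}.
At t = 2 h (j=2): Q = (1.3/1)·5.6 + (1.1/1)·1.4 + (3.4/1)·0.0 = 8.82 cfs.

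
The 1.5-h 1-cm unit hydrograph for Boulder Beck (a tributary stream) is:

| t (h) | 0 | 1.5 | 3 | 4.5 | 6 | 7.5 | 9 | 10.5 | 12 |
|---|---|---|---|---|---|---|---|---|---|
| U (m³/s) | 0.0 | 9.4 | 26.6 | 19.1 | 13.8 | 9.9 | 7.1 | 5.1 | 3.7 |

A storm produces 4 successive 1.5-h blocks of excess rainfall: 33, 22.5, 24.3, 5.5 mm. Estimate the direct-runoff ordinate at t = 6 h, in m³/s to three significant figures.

By discrete convolution, Q_j = Σ (P_i / 10 mm) · U_{j−i}.
At t = 6 h (j=4): Q = (33/10)·13.8 + (22.5/10)·19.1 + (24.3/10)·26.6 + (5.5/10)·9.4 = 158 m³/s.

Q ≈ 158 m³/s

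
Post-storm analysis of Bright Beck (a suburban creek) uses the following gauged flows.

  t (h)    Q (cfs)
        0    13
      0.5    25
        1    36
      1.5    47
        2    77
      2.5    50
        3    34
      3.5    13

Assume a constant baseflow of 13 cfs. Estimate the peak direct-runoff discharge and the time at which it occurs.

Q_p = 64.0 cfs at t = 2 h

Subtracting baseflow gives direct-runoff ordinates: 0.0, 12.0, 23.0, 34.0, 64.0, 37.0, 21.0, 0.0 cfs.
The maximum is 64.0 cfs, occurring at the reading for t = 2 h.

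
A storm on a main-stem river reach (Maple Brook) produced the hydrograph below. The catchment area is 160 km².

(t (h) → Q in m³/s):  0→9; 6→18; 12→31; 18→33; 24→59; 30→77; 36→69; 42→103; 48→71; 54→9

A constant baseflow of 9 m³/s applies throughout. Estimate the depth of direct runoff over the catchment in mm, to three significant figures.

Direct runoff: 0.0, 9.0, 22.0, 24.0, 50.0, 68.0, 60.0, 94.0, 62.0, 0.0 m³/s; ΣQ_DR = 389.0 m³/s.
V = ΣQ_DR · Δt = 389.0 × 21600 s = 8.402 × 10^6 m³.
Over A = 160 km², depth = V / A = 52.5 mm.

d ≈ 52.5 mm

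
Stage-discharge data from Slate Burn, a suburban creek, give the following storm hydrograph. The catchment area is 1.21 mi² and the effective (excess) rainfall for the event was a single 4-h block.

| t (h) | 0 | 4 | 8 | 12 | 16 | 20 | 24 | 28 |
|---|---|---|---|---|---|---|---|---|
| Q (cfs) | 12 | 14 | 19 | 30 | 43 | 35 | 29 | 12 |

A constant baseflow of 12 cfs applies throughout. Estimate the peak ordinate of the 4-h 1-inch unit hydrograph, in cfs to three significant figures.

Direct runoff: 0.0, 2.0, 7.0, 18.0, 31.0, 23.0, 17.0, 0.0 cfs; ΣQ_DR = 98.00 cfs, peak = 31.0 cfs.
Runoff depth d = ΣQ_DR·Δt / A = 98.00 × 14400 / (1.21 mi²) = 0.5020 in.
The 1-inch UH is the DRH scaled by (1 in)/d, so U_p = 31.0 × 1/0.5020 = 61.8 cfs.

U_p ≈ 61.8 cfs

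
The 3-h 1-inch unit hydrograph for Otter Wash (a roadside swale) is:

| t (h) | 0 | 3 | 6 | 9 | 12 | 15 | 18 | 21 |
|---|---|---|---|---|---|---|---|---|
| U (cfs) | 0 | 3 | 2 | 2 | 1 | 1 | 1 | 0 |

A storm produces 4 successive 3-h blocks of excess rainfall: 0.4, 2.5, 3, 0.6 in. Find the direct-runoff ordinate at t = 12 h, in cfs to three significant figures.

By discrete convolution, Q_j = Σ (P_i / 1 in) · U_{j−i}.
At t = 12 h (j=4): Q = (0.4/1)·1 + (2.5/1)·2 + (3/1)·2 + (0.6/1)·3 = 13.2 cfs.

Q ≈ 13.2 cfs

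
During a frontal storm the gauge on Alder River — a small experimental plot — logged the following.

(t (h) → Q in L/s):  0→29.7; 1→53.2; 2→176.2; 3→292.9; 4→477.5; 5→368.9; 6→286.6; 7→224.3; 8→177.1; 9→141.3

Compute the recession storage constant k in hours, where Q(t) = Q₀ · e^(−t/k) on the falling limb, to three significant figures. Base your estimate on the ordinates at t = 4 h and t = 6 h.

k ≈ 3.92 h

On the falling limb, Q drops from 477.5 to 286.6 L/s between t = 4 h and t = 6 h (Δt = 2 h).
k = −Δt / ln(Q₂/Q₁) = −2 / ln(286.6/477.5) = 3.92 h.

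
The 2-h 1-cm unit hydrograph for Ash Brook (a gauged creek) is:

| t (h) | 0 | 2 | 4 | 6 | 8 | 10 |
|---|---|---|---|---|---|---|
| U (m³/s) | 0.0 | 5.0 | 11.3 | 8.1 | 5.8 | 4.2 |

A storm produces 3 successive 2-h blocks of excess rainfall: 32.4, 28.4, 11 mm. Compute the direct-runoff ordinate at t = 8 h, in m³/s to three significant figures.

Q ≈ 54.2 m³/s

By discrete convolution, Q_j = Σ (P_i / 10 mm) · U_{j−i}.
At t = 8 h (j=4): Q = (32.4/10)·5.8 + (28.4/10)·8.1 + (11/10)·11.3 = 54.2 m³/s.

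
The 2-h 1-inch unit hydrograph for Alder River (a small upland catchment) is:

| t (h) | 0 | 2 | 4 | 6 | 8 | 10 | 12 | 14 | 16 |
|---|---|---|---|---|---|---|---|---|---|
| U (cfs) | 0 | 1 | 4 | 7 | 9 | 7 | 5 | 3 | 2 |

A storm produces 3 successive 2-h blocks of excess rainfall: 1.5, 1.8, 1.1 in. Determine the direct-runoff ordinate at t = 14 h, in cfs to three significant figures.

By discrete convolution, Q_j = Σ (P_i / 1 in) · U_{j−i}.
At t = 14 h (j=7): Q = (1.5/1)·3 + (1.8/1)·5 + (1.1/1)·7 = 21.2 cfs.

Q ≈ 21.2 cfs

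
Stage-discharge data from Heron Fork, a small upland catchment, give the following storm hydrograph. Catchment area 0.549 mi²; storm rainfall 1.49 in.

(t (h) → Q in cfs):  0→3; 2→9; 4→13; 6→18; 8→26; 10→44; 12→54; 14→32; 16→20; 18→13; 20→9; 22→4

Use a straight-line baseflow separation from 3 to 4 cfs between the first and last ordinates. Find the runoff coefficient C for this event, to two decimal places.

C ≈ 0.77

ΣQ_DR = 203.0 cfs; V = ΣQ_DR·Δt = 1.462 × 10^6 ft³.
Runoff depth d = V / A = 1.146 in.
C = d / P = 1.146 / 1.49 = 0.77.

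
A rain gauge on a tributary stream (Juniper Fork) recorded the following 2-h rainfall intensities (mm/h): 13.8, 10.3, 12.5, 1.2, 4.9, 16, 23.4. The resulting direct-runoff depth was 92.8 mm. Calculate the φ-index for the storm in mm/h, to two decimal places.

φ ≈ 5.92 mm/h

Only the 5 blocks with intensity above φ contribute runoff: 13.8, 10.3, 12.5, 16, 23.4 mm/h.
Σ(I−φ)·Δt = d  ⇒  (13.8+10.3+12.5+16+23.4 − 5φ)·2 = 92.8
φ = (76.00 − 92.8/2) / 5 = 5.92 mm/h.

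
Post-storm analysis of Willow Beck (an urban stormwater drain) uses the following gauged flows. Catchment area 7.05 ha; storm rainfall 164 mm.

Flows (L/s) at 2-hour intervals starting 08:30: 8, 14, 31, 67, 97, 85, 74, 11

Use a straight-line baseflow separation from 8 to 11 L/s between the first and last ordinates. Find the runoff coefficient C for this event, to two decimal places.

C ≈ 0.19

ΣQ_DR = 311.0 L/s; V = ΣQ_DR·Δt = 2.239 × 10^6 L.
Runoff depth d = V / A = 31.76 mm.
C = d / P = 31.76 / 164 = 0.19.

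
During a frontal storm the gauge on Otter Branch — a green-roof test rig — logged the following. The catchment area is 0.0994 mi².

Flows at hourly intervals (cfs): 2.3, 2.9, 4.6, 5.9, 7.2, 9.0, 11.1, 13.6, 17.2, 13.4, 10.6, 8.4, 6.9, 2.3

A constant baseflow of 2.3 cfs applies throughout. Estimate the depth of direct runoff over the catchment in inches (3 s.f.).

d ≈ 1.30 in

Direct runoff: 0.0, 0.6, 2.3, 3.6, 4.9, 6.7, 8.8, 11.3, 14.9, 11.1, 8.3, 6.1, 4.6, 0.0 cfs; ΣQ_DR = 83.20 cfs.
V = ΣQ_DR · Δt = 83.20 × 3600 s = 2.995 × 10^5 ft³.
Over A = 0.0994 mi², depth = V / A = 1.30 in.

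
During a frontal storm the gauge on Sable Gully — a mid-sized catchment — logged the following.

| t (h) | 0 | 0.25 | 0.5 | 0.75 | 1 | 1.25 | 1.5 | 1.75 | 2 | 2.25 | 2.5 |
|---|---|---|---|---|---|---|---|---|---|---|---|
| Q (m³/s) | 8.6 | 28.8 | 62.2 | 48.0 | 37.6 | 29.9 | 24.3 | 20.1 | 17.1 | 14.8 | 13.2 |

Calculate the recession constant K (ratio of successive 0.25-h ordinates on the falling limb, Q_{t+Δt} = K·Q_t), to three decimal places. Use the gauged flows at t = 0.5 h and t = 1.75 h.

K ≈ 0.798

Using the recession-limb readings at t = 0.5 h and t = 1.75 h: Q falls from 62.2 to 20.1 m³/s over 5 intervals.
K = (Q₂/Q₁)^(1/5) = (20.1/62.2)^(1/5) = 0.798.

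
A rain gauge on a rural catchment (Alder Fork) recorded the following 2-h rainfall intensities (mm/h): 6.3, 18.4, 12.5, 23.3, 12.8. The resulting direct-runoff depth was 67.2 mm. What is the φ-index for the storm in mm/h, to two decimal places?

Only the 4 blocks with intensity above φ contribute runoff: 18.4, 12.5, 23.3, 12.8 mm/h.
Σ(I−φ)·Δt = d  ⇒  (18.4+12.5+23.3+12.8 − 4φ)·2 = 67.2
φ = (67.00 − 67.2/2) / 4 = 8.35 mm/h.

φ ≈ 8.35 mm/h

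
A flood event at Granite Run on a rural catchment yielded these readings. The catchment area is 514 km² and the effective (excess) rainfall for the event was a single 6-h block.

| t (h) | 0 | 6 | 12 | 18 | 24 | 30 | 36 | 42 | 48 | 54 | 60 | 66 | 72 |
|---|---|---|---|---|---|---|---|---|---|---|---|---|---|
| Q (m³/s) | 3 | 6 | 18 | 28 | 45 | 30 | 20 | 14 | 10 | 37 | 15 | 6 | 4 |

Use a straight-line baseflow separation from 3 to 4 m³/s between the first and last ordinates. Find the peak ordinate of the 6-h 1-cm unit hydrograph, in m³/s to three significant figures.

Direct runoff: 0.00, 2.92, 14.83, 24.75, 41.67, 26.58, 16.50, 10.42, 6.33, 33.25, 11.17, 2.08, 0.00 m³/s; ΣQ_DR = 190.5 m³/s, peak = 41.67 m³/s.
Runoff depth d = ΣQ_DR·Δt / A = 190.5 × 21600 / (514 km²) = 8.005 mm.
The 1-cm UH is the DRH scaled by (10 mm)/d, so U_p = 41.67 × 10/8.005 = 52.0 m³/s.

U_p ≈ 52.0 m³/s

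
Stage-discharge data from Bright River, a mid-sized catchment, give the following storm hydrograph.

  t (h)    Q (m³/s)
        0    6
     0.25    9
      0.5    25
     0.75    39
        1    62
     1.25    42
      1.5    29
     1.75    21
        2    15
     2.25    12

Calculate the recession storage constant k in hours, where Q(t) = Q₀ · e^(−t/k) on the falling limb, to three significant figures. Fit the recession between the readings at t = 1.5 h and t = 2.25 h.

On the falling limb, Q drops from 29 to 12 m³/s between t = 1.5 h and t = 2.25 h (Δt = 0.75 h).
k = −Δt / ln(Q₂/Q₁) = −0.75 / ln(12/29) = 0.850 h.

k ≈ 0.850 h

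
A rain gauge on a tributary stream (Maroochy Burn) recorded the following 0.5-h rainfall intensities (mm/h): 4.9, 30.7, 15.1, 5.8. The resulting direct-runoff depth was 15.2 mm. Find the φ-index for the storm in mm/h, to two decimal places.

φ ≈ 7.70 mm/h

Only the 2 blocks with intensity above φ contribute runoff: 30.7, 15.1 mm/h.
Σ(I−φ)·Δt = d  ⇒  (30.7+15.1 − 2φ)·0.5 = 15.2
φ = (45.80 − 15.2/0.5) / 2 = 7.70 mm/h.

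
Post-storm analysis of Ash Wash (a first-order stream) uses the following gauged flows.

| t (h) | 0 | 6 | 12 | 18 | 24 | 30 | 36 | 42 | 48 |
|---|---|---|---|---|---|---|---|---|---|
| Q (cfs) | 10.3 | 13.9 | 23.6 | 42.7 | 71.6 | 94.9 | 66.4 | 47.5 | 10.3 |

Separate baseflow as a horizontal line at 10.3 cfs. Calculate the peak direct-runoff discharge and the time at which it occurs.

Q_p = 84.6 cfs at t = 30 h

Subtracting baseflow gives direct-runoff ordinates: 0.0, 3.6, 13.3, 32.4, 61.3, 84.6, 56.1, 37.2, 0.0 cfs.
The maximum is 84.6 cfs, occurring at the reading for t = 30 h.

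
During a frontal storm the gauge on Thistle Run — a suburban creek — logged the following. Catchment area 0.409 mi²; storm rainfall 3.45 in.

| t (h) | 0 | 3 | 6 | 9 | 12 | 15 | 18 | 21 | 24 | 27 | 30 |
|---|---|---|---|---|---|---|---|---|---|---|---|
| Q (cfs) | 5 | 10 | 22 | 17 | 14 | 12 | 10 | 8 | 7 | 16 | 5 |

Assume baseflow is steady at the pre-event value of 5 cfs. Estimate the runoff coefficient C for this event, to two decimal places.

C ≈ 0.23

ΣQ_DR = 71.00 cfs; V = ΣQ_DR·Δt = 7.668 × 10^5 ft³.
Runoff depth d = V / A = 0.8070 in.
C = d / P = 0.8070 / 3.45 = 0.23.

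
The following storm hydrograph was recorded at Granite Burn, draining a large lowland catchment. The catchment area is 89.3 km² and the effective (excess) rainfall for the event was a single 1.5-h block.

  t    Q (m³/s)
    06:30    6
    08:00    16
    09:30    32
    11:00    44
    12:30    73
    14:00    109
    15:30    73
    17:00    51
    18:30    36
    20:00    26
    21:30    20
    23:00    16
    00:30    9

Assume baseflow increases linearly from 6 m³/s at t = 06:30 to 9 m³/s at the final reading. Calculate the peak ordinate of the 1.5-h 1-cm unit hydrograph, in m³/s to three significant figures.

U_p ≈ 40.7 m³/s

Direct runoff: 0.00, 9.75, 25.50, 37.25, 66.00, 101.75, 65.50, 43.25, 28.00, 17.75, 11.50, 7.25, 0.00 m³/s; ΣQ_DR = 413.5 m³/s, peak = 101.75 m³/s.
Runoff depth d = ΣQ_DR·Δt / A = 413.5 × 5400 / (89.3 km²) = 25.00 mm.
The 1-cm UH is the DRH scaled by (10 mm)/d, so U_p = 101.75 × 10/25.00 = 40.7 m³/s.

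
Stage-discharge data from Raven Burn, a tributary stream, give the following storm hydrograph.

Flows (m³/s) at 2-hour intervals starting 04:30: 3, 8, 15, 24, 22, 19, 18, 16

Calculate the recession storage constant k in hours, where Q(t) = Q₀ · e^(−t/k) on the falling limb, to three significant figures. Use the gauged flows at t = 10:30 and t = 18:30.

k ≈ 19.7 h

On the falling limb, Q drops from 24 to 16 m³/s between t = 10:30 and t = 18:30 (Δt = 8 h).
k = −Δt / ln(Q₂/Q₁) = −8 / ln(16/24) = 19.7 h.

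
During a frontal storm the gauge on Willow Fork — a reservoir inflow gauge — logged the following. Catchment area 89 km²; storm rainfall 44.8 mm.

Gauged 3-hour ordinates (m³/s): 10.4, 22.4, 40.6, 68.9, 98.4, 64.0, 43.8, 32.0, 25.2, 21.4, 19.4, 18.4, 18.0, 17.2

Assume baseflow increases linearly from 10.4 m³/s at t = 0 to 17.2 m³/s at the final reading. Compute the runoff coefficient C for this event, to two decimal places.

ΣQ_DR = 306.9 m³/s; V = ΣQ_DR·Δt = 3.315 × 10^6 m³.
Runoff depth d = V / A = 37.24 mm.
C = d / P = 37.24 / 44.8 = 0.83.

C ≈ 0.83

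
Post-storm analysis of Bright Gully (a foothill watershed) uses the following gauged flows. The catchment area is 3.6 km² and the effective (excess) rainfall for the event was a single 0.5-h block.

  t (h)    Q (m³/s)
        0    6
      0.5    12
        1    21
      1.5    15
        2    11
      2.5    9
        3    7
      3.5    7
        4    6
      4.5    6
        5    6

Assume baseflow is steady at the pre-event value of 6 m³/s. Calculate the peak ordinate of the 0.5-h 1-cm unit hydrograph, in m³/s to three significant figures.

Direct runoff: 0.0, 6.0, 15.0, 9.0, 5.0, 3.0, 1.0, 1.0, 0.0, 0.0, 0.0 m³/s; ΣQ_DR = 40.00 m³/s, peak = 15.0 m³/s.
Runoff depth d = ΣQ_DR·Δt / A = 40.00 × 1800 / (3.6 km²) = 20.00 mm.
The 1-cm UH is the DRH scaled by (10 mm)/d, so U_p = 15.0 × 10/20.00 = 7.50 m³/s.

U_p ≈ 7.50 m³/s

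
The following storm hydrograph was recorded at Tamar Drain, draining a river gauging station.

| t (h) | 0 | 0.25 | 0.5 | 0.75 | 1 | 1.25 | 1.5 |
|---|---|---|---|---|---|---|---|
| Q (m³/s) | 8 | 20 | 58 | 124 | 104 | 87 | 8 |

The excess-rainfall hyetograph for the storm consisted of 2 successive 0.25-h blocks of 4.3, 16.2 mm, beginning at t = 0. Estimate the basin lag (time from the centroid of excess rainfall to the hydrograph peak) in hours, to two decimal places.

t_L ≈ 0.43 h

Centroid of excess rainfall: t_c = Σ P_i·t̄_i / ΣP_i = 0.3226 h (block centres at 0.125, 0.375 h).
Hydrograph peak occurs at t = 0.75 h, so basin lag t_L = 0.75 − 0.3226 = 0.43 h.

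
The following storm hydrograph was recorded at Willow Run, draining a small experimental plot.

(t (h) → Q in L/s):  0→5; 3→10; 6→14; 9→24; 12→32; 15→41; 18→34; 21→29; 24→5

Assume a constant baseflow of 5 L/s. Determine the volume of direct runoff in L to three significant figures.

V ≈ 1.61 × 10^6 L

Direct-runoff ordinates (Q − Q_b): 0.0, 5.0, 9.0, 19.0, 27.0, 36.0, 29.0, 24.0, 0.0 L/s.
ΣQ_DR = 149.0 L/s.
With Δt = 3 h = 10800 s, V = ΣQ_DR · Δt = 149.0 × 10800 = 1.61 × 10^6 L.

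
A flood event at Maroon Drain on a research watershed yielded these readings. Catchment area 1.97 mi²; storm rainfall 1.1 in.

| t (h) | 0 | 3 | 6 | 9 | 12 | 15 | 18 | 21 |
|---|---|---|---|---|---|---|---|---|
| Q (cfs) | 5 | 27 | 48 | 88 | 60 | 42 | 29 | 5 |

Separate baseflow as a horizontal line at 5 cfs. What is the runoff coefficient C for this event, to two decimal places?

C ≈ 0.57

ΣQ_DR = 264.0 cfs; V = ΣQ_DR·Δt = 2.851 × 10^6 ft³.
Runoff depth d = V / A = 0.6230 in.
C = d / P = 0.6230 / 1.1 = 0.57.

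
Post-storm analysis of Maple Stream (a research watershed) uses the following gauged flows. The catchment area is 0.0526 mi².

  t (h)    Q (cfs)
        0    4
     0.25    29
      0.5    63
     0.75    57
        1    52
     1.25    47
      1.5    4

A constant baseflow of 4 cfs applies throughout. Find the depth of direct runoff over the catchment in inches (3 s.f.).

d ≈ 1.68 in

Direct runoff: 0.0, 25.0, 59.0, 53.0, 48.0, 43.0, 0.0 cfs; ΣQ_DR = 228.0 cfs.
V = ΣQ_DR · Δt = 228.0 × 900 s = 2.052 × 10^5 ft³.
Over A = 0.0526 mi², depth = V / A = 1.68 in.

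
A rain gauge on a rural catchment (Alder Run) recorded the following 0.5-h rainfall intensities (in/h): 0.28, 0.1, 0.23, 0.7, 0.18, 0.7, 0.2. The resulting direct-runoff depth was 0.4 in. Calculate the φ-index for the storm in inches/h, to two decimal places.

Only the 2 blocks with intensity above φ contribute runoff: 0.7, 0.7 in/h.
Σ(I−φ)·Δt = d  ⇒  (0.7+0.7 − 2φ)·0.5 = 0.4
φ = (1.400 − 0.4/0.5) / 2 = 0.30 in/h.

φ ≈ 0.30 in/h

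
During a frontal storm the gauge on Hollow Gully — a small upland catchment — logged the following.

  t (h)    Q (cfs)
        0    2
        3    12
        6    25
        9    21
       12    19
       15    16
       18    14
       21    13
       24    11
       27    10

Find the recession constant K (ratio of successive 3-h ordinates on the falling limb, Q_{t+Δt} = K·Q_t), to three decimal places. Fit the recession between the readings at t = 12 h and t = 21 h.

K ≈ 0.881

Using the recession-limb readings at t = 12 h and t = 21 h: Q falls from 19 to 13 cfs over 3 intervals.
K = (Q₂/Q₁)^(1/3) = (13/19)^(1/3) = 0.881.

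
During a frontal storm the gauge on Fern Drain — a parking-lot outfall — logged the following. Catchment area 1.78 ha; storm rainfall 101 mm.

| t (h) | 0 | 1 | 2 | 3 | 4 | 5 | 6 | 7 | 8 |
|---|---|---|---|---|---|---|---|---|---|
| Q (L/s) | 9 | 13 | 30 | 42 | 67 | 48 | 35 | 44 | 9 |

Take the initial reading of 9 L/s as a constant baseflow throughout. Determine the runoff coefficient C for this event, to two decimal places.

ΣQ_DR = 216.0 L/s; V = ΣQ_DR·Δt = 7.776 × 10^5 L.
Runoff depth d = V / A = 43.69 mm.
C = d / P = 43.69 / 101 = 0.43.

C ≈ 0.43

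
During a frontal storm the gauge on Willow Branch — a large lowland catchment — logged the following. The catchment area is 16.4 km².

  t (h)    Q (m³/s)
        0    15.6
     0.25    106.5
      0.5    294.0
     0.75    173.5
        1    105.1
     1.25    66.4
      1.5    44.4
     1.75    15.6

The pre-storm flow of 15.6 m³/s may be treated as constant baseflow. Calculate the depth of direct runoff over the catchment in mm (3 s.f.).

Direct runoff: 0.0, 90.9, 278.4, 157.9, 89.5, 50.8, 28.8, 0.0 m³/s; ΣQ_DR = 696.3 m³/s.
V = ΣQ_DR · Δt = 696.3 × 900 s = 6.267 × 10^5 m³.
Over A = 16.4 km², depth = V / A = 38.2 mm.

d ≈ 38.2 mm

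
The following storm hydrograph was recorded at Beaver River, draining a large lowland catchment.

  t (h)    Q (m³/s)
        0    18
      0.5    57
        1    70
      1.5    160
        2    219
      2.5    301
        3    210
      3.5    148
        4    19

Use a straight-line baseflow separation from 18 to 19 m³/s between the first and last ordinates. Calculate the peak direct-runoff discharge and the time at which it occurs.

Subtracting baseflow gives direct-runoff ordinates: 0.00, 38.88, 51.75, 141.62, 200.50, 282.38, 191.25, 129.12, 0.00 m³/s.
The maximum is 282.38 m³/s, occurring at the reading for t = 2.5 h.

Q_p = 282.38 m³/s at t = 2.5 h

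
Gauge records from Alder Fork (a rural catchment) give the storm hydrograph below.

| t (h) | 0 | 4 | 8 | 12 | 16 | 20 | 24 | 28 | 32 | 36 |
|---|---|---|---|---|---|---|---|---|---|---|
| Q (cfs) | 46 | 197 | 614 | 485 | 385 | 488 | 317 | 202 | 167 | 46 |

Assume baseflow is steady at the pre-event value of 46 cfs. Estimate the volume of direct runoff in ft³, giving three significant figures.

V ≈ 3.58 × 10^7 ft³

Direct-runoff ordinates (Q − Q_b): 0.0, 151.0, 568.0, 439.0, 339.0, 442.0, 271.0, 156.0, 121.0, 0.0 cfs.
ΣQ_DR = 2487 cfs.
With Δt = 4 h = 14400 s, V = ΣQ_DR · Δt = 2487 × 14400 = 3.58 × 10^7 ft³.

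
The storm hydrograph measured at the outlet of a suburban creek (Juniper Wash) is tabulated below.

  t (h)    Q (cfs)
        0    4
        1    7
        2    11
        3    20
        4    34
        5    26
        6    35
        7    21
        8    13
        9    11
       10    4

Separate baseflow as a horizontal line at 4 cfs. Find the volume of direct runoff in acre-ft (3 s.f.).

V ≈ 11.7 acre-ft

Direct-runoff ordinates (Q − Q_b): 0.0, 3.0, 7.0, 16.0, 30.0, 22.0, 31.0, 17.0, 9.0, 7.0, 0.0 cfs.
ΣQ_DR = 142.0 cfs.
With Δt = 1 h = 3600 s, V = ΣQ_DR · Δt = 142.0 × 3600 = 5.11 × 10^5 ft³ = 11.7 acre-ft.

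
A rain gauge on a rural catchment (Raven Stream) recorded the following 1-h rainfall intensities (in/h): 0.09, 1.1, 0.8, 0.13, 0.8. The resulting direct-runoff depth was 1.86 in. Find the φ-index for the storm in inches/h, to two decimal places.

φ ≈ 0.28 in/h

Only the 3 blocks with intensity above φ contribute runoff: 1.1, 0.8, 0.8 in/h.
Σ(I−φ)·Δt = d  ⇒  (1.1+0.8+0.8 − 3φ)·1 = 1.86
φ = (2.700 − 1.86/1) / 3 = 0.28 in/h.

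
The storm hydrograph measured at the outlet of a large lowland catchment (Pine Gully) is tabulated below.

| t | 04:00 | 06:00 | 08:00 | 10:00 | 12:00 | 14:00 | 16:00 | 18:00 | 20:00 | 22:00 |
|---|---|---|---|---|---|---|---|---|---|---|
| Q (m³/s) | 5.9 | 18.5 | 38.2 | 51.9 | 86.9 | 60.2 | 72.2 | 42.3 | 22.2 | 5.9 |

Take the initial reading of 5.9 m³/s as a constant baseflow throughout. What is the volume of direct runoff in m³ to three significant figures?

V ≈ 2.49 × 10^6 m³

Direct-runoff ordinates (Q − Q_b): 0.0, 12.6, 32.3, 46.0, 81.0, 54.3, 66.3, 36.4, 16.3, 0.0 m³/s.
ΣQ_DR = 345.2 m³/s.
With Δt = 2 h = 7200 s, V = ΣQ_DR · Δt = 345.2 × 7200 = 2.49 × 10^6 m³.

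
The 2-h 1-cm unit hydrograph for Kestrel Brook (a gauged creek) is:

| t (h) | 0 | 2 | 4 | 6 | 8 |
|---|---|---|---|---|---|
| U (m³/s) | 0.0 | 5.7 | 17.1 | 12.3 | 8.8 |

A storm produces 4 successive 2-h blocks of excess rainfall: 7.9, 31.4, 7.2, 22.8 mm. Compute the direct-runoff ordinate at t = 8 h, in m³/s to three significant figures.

Q ≈ 70.9 m³/s

By discrete convolution, Q_j = Σ (P_i / 10 mm) · U_{j−i}.
At t = 8 h (j=4): Q = (7.9/10)·8.8 + (31.4/10)·12.3 + (7.2/10)·17.1 + (22.8/10)·5.7 = 70.9 m³/s.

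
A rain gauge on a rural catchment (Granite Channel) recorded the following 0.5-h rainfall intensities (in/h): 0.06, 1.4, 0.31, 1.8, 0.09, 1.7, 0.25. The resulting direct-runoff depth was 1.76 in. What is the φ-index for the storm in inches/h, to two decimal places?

φ ≈ 0.46 in/h

Only the 3 blocks with intensity above φ contribute runoff: 1.4, 1.8, 1.7 in/h.
Σ(I−φ)·Δt = d  ⇒  (1.4+1.8+1.7 − 3φ)·0.5 = 1.76
φ = (4.900 − 1.76/0.5) / 3 = 0.46 in/h.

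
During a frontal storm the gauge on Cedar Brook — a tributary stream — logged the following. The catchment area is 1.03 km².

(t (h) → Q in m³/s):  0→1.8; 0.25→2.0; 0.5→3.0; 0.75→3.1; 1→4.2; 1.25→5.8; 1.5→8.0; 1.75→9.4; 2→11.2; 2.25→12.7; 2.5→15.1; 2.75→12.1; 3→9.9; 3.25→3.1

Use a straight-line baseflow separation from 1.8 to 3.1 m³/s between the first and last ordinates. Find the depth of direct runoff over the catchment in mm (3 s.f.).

d ≈ 58.6 mm

Direct runoff: 0.00, 0.10, 1.00, 1.00, 2.00, 3.50, 5.60, 6.90, 8.60, 10.00, 12.30, 9.20, 6.90, 0.00 m³/s; ΣQ_DR = 67.10 m³/s.
V = ΣQ_DR · Δt = 67.10 × 900 s = 60390 m³.
Over A = 1.03 km², depth = V / A = 58.6 mm.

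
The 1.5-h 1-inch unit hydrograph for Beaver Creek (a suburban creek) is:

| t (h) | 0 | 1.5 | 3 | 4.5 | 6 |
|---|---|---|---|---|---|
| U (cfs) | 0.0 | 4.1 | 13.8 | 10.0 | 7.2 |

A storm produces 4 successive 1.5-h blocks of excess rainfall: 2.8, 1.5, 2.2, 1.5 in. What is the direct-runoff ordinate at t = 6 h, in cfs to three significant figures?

Q ≈ 71.7 cfs

By discrete convolution, Q_j = Σ (P_i / 1 in) · U_{j−i}.
At t = 6 h (j=4): Q = (2.8/1)·7.2 + (1.5/1)·10.0 + (2.2/1)·13.8 + (1.5/1)·4.1 = 71.7 cfs.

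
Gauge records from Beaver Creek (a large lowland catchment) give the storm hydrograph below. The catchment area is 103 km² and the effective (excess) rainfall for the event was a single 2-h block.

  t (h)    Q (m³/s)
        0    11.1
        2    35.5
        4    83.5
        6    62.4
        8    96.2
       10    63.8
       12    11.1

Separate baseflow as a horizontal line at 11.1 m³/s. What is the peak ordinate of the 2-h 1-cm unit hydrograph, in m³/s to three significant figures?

U_p ≈ 42.6 m³/s

Direct runoff: 0.0, 24.4, 72.4, 51.3, 85.1, 52.7, 0.0 m³/s; ΣQ_DR = 285.9 m³/s, peak = 85.1 m³/s.
Runoff depth d = ΣQ_DR·Δt / A = 285.9 × 7200 / (103 km²) = 19.99 mm.
The 1-cm UH is the DRH scaled by (10 mm)/d, so U_p = 85.1 × 10/19.99 = 42.6 m³/s.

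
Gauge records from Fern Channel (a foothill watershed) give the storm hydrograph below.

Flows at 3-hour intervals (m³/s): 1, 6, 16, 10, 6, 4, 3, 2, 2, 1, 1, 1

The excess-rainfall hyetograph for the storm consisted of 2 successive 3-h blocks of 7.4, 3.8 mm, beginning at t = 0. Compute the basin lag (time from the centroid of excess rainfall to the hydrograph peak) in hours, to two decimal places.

Centroid of excess rainfall: t_c = Σ P_i·t̄_i / ΣP_i = 2.5179 h (block centres at 1.5, 4.5 h).
Hydrograph peak occurs at t = 6 h, so basin lag t_L = 6 − 2.5179 = 3.48 h.

t_L ≈ 3.48 h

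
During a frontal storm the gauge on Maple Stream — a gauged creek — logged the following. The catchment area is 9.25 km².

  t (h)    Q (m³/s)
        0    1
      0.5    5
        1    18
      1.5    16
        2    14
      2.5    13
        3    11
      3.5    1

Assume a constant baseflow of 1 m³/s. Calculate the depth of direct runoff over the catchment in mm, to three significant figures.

Direct runoff: 0.0, 4.0, 17.0, 15.0, 13.0, 12.0, 10.0, 0.0 m³/s; ΣQ_DR = 71.00 m³/s.
V = ΣQ_DR · Δt = 71.00 × 1800 s = 1.278 × 10^5 m³.
Over A = 9.25 km², depth = V / A = 13.8 mm.

d ≈ 13.8 mm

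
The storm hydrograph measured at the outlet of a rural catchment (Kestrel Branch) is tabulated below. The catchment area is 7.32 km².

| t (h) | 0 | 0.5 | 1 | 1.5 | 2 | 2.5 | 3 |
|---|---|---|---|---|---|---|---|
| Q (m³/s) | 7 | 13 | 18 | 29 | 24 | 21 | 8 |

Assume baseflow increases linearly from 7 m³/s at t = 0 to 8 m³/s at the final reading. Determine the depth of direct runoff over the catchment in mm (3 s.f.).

d ≈ 16.6 mm

Direct runoff: 0.00, 5.83, 10.67, 21.50, 16.33, 13.17, 0.00 m³/s; ΣQ_DR = 67.50 m³/s.
V = ΣQ_DR · Δt = 67.50 × 1800 s = 1.215 × 10^5 m³.
Over A = 7.32 km², depth = V / A = 16.6 mm.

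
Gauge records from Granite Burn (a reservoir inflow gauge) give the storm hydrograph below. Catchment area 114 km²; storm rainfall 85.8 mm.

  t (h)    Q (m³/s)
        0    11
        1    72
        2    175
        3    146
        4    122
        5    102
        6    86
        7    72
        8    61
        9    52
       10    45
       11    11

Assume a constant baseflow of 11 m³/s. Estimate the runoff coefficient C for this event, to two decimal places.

C ≈ 0.30

ΣQ_DR = 823.0 m³/s; V = ΣQ_DR·Δt = 2.963 × 10^6 m³.
Runoff depth d = V / A = 25.99 mm.
C = d / P = 25.99 / 85.8 = 0.30.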